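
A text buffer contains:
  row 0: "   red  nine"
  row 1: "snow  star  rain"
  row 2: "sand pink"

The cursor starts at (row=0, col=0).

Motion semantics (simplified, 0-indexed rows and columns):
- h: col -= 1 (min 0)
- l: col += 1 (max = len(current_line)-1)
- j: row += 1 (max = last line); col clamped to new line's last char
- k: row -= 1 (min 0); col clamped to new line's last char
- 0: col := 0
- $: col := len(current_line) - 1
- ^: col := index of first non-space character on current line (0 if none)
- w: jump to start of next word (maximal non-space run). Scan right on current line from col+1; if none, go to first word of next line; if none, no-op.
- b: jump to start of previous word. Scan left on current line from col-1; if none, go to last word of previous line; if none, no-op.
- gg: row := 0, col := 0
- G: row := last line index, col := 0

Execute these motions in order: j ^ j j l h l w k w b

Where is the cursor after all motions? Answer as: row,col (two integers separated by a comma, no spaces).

Answer: 1,0

Derivation:
After 1 (j): row=1 col=0 char='s'
After 2 (^): row=1 col=0 char='s'
After 3 (j): row=2 col=0 char='s'
After 4 (j): row=2 col=0 char='s'
After 5 (l): row=2 col=1 char='a'
After 6 (h): row=2 col=0 char='s'
After 7 (l): row=2 col=1 char='a'
After 8 (w): row=2 col=5 char='p'
After 9 (k): row=1 col=5 char='_'
After 10 (w): row=1 col=6 char='s'
After 11 (b): row=1 col=0 char='s'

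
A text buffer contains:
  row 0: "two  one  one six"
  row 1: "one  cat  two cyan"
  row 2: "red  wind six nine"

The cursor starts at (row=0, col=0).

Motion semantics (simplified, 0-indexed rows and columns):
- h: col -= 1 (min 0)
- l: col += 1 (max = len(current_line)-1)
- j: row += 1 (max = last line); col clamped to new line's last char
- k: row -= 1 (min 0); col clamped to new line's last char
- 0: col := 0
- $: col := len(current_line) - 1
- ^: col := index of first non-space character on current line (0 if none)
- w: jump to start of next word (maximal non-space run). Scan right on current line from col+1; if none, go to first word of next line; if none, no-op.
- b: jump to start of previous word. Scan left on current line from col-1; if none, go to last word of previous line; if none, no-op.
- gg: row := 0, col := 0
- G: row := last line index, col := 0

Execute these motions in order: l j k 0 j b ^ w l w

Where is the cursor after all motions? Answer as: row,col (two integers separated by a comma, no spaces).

After 1 (l): row=0 col=1 char='w'
After 2 (j): row=1 col=1 char='n'
After 3 (k): row=0 col=1 char='w'
After 4 (0): row=0 col=0 char='t'
After 5 (j): row=1 col=0 char='o'
After 6 (b): row=0 col=14 char='s'
After 7 (^): row=0 col=0 char='t'
After 8 (w): row=0 col=5 char='o'
After 9 (l): row=0 col=6 char='n'
After 10 (w): row=0 col=10 char='o'

Answer: 0,10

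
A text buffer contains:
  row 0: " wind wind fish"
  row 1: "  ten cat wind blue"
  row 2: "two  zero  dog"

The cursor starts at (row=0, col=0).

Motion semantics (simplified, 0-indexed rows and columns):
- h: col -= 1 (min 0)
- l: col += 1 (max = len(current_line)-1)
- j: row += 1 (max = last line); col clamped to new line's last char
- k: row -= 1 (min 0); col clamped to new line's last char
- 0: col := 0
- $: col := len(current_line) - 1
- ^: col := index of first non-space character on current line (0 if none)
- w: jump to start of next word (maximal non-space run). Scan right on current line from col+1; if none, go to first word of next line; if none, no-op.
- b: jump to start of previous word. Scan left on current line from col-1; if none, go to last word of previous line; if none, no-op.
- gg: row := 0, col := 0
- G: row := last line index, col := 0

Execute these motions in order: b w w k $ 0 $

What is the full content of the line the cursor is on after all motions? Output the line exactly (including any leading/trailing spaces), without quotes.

Answer:  wind wind fish

Derivation:
After 1 (b): row=0 col=0 char='_'
After 2 (w): row=0 col=1 char='w'
After 3 (w): row=0 col=6 char='w'
After 4 (k): row=0 col=6 char='w'
After 5 ($): row=0 col=14 char='h'
After 6 (0): row=0 col=0 char='_'
After 7 ($): row=0 col=14 char='h'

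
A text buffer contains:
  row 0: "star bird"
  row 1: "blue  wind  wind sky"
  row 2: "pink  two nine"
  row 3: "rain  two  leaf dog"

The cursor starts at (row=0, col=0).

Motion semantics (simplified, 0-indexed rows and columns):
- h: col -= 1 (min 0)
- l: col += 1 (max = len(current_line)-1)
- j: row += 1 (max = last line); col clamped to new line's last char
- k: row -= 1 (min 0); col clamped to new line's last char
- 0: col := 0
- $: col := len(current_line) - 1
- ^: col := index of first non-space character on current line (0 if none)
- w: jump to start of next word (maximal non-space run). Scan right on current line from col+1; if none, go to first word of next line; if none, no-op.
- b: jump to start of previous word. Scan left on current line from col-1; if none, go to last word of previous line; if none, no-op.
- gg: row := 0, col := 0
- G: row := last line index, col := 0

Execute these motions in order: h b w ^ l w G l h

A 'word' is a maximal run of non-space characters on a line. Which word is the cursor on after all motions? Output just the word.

Answer: rain

Derivation:
After 1 (h): row=0 col=0 char='s'
After 2 (b): row=0 col=0 char='s'
After 3 (w): row=0 col=5 char='b'
After 4 (^): row=0 col=0 char='s'
After 5 (l): row=0 col=1 char='t'
After 6 (w): row=0 col=5 char='b'
After 7 (G): row=3 col=0 char='r'
After 8 (l): row=3 col=1 char='a'
After 9 (h): row=3 col=0 char='r'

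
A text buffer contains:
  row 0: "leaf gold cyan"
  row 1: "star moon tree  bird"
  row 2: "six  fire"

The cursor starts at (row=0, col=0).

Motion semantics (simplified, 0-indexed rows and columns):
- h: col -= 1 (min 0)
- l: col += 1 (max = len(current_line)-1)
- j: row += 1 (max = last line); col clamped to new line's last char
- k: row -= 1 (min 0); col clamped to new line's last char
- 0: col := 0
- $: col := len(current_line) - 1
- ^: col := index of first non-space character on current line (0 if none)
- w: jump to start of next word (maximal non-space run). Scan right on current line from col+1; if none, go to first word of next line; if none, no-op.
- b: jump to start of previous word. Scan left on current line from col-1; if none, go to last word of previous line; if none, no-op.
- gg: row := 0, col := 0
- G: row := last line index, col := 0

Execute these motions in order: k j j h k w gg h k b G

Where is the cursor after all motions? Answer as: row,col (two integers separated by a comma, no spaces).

Answer: 2,0

Derivation:
After 1 (k): row=0 col=0 char='l'
After 2 (j): row=1 col=0 char='s'
After 3 (j): row=2 col=0 char='s'
After 4 (h): row=2 col=0 char='s'
After 5 (k): row=1 col=0 char='s'
After 6 (w): row=1 col=5 char='m'
After 7 (gg): row=0 col=0 char='l'
After 8 (h): row=0 col=0 char='l'
After 9 (k): row=0 col=0 char='l'
After 10 (b): row=0 col=0 char='l'
After 11 (G): row=2 col=0 char='s'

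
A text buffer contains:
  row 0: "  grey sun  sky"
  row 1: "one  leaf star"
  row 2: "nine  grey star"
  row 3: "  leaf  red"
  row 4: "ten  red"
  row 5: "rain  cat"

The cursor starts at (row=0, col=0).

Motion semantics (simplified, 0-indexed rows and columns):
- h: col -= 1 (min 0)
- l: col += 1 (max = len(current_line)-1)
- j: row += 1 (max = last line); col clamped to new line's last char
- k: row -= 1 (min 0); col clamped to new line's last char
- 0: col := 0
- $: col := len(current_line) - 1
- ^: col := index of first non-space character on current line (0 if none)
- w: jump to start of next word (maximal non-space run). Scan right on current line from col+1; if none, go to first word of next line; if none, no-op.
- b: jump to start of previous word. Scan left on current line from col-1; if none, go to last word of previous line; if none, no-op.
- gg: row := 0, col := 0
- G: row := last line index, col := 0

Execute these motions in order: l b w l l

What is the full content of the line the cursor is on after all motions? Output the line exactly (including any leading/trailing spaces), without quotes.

Answer:   grey sun  sky

Derivation:
After 1 (l): row=0 col=1 char='_'
After 2 (b): row=0 col=1 char='_'
After 3 (w): row=0 col=2 char='g'
After 4 (l): row=0 col=3 char='r'
After 5 (l): row=0 col=4 char='e'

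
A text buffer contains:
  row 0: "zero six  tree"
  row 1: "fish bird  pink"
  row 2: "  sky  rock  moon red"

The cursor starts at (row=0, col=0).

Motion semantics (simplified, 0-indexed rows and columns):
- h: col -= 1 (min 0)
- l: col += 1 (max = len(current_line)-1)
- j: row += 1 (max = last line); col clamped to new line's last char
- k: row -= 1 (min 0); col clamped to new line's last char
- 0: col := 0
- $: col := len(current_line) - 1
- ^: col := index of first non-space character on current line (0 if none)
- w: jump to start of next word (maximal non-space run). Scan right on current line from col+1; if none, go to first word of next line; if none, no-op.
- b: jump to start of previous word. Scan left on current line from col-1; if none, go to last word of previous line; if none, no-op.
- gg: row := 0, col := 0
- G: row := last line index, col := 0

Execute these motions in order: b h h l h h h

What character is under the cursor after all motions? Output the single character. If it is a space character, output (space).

After 1 (b): row=0 col=0 char='z'
After 2 (h): row=0 col=0 char='z'
After 3 (h): row=0 col=0 char='z'
After 4 (l): row=0 col=1 char='e'
After 5 (h): row=0 col=0 char='z'
After 6 (h): row=0 col=0 char='z'
After 7 (h): row=0 col=0 char='z'

Answer: z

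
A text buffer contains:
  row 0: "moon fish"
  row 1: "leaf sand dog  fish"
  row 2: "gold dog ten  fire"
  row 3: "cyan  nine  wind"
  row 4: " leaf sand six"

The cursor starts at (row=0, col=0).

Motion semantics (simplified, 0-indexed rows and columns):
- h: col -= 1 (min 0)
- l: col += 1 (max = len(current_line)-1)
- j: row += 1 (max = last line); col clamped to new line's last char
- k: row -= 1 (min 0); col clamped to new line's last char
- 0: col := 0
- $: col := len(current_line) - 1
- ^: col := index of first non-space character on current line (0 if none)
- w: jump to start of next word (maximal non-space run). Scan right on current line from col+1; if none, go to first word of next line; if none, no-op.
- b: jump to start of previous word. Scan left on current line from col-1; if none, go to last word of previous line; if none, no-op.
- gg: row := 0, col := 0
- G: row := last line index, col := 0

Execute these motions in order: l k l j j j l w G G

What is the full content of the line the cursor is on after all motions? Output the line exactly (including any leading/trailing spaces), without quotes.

Answer:  leaf sand six

Derivation:
After 1 (l): row=0 col=1 char='o'
After 2 (k): row=0 col=1 char='o'
After 3 (l): row=0 col=2 char='o'
After 4 (j): row=1 col=2 char='a'
After 5 (j): row=2 col=2 char='l'
After 6 (j): row=3 col=2 char='a'
After 7 (l): row=3 col=3 char='n'
After 8 (w): row=3 col=6 char='n'
After 9 (G): row=4 col=0 char='_'
After 10 (G): row=4 col=0 char='_'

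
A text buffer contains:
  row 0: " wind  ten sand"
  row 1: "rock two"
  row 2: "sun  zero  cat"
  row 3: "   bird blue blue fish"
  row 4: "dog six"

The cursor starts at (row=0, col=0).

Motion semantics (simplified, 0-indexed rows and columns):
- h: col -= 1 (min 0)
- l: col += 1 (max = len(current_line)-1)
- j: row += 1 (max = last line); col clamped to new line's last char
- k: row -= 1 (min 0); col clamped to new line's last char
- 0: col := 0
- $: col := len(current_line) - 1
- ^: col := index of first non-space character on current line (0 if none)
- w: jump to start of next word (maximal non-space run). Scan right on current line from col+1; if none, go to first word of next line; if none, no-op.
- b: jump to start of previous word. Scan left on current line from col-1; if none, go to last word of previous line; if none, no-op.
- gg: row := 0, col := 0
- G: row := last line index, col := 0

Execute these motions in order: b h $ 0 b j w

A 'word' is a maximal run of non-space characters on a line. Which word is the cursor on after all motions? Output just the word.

After 1 (b): row=0 col=0 char='_'
After 2 (h): row=0 col=0 char='_'
After 3 ($): row=0 col=14 char='d'
After 4 (0): row=0 col=0 char='_'
After 5 (b): row=0 col=0 char='_'
After 6 (j): row=1 col=0 char='r'
After 7 (w): row=1 col=5 char='t'

Answer: two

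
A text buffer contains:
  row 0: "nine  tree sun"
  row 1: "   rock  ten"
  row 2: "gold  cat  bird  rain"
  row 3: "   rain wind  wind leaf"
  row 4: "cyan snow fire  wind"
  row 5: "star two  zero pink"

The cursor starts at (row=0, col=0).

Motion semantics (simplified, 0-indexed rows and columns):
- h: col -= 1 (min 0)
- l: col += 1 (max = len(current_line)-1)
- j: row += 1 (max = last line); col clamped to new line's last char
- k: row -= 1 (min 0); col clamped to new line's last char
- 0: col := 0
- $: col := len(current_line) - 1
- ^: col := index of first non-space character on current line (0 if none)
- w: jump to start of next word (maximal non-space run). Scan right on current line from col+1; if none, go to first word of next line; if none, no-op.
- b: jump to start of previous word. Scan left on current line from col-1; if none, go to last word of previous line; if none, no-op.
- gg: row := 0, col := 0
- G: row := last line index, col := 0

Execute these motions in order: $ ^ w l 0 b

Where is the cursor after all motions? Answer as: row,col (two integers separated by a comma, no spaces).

After 1 ($): row=0 col=13 char='n'
After 2 (^): row=0 col=0 char='n'
After 3 (w): row=0 col=6 char='t'
After 4 (l): row=0 col=7 char='r'
After 5 (0): row=0 col=0 char='n'
After 6 (b): row=0 col=0 char='n'

Answer: 0,0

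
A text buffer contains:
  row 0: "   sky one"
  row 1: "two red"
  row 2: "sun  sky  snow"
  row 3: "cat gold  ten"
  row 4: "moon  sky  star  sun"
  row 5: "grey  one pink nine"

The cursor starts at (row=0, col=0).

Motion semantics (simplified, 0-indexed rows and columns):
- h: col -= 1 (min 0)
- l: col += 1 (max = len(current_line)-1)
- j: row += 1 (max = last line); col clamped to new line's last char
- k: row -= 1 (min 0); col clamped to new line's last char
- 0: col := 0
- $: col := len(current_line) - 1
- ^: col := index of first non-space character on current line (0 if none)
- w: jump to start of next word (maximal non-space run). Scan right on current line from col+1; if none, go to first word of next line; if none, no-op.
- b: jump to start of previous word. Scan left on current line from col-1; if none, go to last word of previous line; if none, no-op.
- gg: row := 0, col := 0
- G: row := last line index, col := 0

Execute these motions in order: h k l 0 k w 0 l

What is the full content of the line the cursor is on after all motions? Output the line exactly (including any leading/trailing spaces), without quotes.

After 1 (h): row=0 col=0 char='_'
After 2 (k): row=0 col=0 char='_'
After 3 (l): row=0 col=1 char='_'
After 4 (0): row=0 col=0 char='_'
After 5 (k): row=0 col=0 char='_'
After 6 (w): row=0 col=3 char='s'
After 7 (0): row=0 col=0 char='_'
After 8 (l): row=0 col=1 char='_'

Answer:    sky one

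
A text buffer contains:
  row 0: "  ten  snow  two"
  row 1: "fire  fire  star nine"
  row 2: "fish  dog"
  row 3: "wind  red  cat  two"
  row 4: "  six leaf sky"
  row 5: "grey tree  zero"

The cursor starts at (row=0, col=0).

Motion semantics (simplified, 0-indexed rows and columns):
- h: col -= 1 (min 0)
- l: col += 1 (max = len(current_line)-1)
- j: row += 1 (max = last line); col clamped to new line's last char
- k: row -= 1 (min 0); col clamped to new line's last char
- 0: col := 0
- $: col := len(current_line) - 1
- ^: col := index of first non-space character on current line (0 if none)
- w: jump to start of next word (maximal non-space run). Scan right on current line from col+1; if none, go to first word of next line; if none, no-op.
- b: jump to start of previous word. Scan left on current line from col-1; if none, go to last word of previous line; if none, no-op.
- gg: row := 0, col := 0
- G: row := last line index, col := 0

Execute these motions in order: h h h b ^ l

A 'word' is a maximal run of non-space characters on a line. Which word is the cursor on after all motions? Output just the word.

Answer: ten

Derivation:
After 1 (h): row=0 col=0 char='_'
After 2 (h): row=0 col=0 char='_'
After 3 (h): row=0 col=0 char='_'
After 4 (b): row=0 col=0 char='_'
After 5 (^): row=0 col=2 char='t'
After 6 (l): row=0 col=3 char='e'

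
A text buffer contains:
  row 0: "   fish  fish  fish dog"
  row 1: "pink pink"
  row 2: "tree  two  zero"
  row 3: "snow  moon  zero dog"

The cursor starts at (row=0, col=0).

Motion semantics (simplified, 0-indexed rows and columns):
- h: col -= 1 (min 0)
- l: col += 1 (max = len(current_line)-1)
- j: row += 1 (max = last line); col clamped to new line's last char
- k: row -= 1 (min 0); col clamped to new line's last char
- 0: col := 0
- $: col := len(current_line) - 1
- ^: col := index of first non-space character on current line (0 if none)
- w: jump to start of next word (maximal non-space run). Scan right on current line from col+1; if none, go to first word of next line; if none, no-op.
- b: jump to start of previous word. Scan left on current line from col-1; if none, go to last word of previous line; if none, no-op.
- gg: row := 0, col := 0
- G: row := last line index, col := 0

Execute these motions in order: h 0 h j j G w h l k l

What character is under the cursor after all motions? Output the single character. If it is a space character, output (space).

After 1 (h): row=0 col=0 char='_'
After 2 (0): row=0 col=0 char='_'
After 3 (h): row=0 col=0 char='_'
After 4 (j): row=1 col=0 char='p'
After 5 (j): row=2 col=0 char='t'
After 6 (G): row=3 col=0 char='s'
After 7 (w): row=3 col=6 char='m'
After 8 (h): row=3 col=5 char='_'
After 9 (l): row=3 col=6 char='m'
After 10 (k): row=2 col=6 char='t'
After 11 (l): row=2 col=7 char='w'

Answer: w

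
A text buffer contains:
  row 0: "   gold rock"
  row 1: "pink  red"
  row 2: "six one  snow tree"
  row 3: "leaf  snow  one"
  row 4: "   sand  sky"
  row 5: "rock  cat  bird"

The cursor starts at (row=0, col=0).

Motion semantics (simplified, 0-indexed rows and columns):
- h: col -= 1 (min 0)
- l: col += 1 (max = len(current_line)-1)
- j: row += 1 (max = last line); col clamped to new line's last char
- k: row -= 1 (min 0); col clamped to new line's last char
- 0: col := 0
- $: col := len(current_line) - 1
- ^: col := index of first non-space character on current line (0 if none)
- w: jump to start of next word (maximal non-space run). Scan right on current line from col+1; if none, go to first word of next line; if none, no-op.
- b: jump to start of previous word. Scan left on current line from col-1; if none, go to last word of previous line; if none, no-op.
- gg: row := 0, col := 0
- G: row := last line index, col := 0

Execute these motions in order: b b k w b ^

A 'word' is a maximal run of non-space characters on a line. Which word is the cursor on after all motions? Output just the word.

After 1 (b): row=0 col=0 char='_'
After 2 (b): row=0 col=0 char='_'
After 3 (k): row=0 col=0 char='_'
After 4 (w): row=0 col=3 char='g'
After 5 (b): row=0 col=3 char='g'
After 6 (^): row=0 col=3 char='g'

Answer: gold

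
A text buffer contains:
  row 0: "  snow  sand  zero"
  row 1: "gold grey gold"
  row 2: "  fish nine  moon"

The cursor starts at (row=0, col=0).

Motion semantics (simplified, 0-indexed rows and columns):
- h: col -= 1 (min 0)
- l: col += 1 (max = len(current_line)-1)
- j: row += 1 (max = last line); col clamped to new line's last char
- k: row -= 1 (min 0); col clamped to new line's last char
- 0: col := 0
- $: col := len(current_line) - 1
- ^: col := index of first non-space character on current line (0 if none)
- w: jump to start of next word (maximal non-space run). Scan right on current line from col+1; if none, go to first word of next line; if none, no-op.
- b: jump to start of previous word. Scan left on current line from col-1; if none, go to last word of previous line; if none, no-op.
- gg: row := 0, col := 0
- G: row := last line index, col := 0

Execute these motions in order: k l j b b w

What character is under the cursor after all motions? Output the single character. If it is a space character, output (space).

Answer: g

Derivation:
After 1 (k): row=0 col=0 char='_'
After 2 (l): row=0 col=1 char='_'
After 3 (j): row=1 col=1 char='o'
After 4 (b): row=1 col=0 char='g'
After 5 (b): row=0 col=14 char='z'
After 6 (w): row=1 col=0 char='g'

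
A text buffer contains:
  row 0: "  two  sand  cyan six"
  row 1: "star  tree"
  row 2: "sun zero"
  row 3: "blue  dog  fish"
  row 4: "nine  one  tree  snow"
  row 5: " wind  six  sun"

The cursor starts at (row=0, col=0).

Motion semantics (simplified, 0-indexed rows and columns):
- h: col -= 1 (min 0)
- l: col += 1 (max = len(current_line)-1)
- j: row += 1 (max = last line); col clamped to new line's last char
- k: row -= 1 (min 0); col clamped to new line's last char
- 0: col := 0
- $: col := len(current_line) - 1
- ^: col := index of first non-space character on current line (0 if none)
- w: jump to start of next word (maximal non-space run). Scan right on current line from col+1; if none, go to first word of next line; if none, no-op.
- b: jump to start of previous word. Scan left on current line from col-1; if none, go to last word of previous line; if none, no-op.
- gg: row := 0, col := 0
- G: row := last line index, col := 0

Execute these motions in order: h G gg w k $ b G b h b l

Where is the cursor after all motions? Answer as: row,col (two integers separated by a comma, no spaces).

Answer: 4,12

Derivation:
After 1 (h): row=0 col=0 char='_'
After 2 (G): row=5 col=0 char='_'
After 3 (gg): row=0 col=0 char='_'
After 4 (w): row=0 col=2 char='t'
After 5 (k): row=0 col=2 char='t'
After 6 ($): row=0 col=20 char='x'
After 7 (b): row=0 col=18 char='s'
After 8 (G): row=5 col=0 char='_'
After 9 (b): row=4 col=17 char='s'
After 10 (h): row=4 col=16 char='_'
After 11 (b): row=4 col=11 char='t'
After 12 (l): row=4 col=12 char='r'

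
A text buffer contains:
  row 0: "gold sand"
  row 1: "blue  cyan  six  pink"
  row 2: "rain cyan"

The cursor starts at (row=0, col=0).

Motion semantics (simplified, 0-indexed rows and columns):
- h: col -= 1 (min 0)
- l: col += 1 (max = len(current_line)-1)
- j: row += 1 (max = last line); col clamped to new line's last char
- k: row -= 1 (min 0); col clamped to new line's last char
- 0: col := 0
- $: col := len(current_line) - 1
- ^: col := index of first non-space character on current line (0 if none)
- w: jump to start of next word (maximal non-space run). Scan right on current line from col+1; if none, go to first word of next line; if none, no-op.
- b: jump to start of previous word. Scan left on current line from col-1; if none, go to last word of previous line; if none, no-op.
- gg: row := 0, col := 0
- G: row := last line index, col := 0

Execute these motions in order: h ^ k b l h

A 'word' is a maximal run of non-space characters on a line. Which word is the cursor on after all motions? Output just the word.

After 1 (h): row=0 col=0 char='g'
After 2 (^): row=0 col=0 char='g'
After 3 (k): row=0 col=0 char='g'
After 4 (b): row=0 col=0 char='g'
After 5 (l): row=0 col=1 char='o'
After 6 (h): row=0 col=0 char='g'

Answer: gold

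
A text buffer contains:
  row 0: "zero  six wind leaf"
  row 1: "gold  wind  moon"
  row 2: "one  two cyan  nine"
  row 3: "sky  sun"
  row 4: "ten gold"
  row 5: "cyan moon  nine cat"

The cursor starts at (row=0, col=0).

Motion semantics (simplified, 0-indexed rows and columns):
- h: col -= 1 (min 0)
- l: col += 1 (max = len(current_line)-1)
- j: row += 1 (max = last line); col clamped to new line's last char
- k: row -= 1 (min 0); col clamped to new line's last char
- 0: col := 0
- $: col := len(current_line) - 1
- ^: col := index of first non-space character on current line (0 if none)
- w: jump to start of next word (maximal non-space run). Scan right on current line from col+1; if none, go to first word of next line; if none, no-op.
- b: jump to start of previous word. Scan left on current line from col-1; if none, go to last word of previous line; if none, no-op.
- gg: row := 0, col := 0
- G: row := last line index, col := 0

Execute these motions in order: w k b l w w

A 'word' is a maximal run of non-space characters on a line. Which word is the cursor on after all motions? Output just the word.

After 1 (w): row=0 col=6 char='s'
After 2 (k): row=0 col=6 char='s'
After 3 (b): row=0 col=0 char='z'
After 4 (l): row=0 col=1 char='e'
After 5 (w): row=0 col=6 char='s'
After 6 (w): row=0 col=10 char='w'

Answer: wind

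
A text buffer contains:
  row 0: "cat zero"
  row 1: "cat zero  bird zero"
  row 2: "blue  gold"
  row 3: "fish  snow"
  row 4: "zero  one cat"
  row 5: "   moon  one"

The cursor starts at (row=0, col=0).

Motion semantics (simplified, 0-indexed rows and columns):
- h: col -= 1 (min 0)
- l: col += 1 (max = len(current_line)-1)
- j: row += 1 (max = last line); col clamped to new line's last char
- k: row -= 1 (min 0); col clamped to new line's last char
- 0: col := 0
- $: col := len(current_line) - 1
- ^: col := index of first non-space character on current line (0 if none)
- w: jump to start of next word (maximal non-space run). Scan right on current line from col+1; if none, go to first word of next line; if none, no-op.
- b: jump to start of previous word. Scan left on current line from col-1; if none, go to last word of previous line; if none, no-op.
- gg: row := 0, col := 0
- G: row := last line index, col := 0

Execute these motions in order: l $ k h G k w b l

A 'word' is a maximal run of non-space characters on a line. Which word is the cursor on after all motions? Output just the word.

After 1 (l): row=0 col=1 char='a'
After 2 ($): row=0 col=7 char='o'
After 3 (k): row=0 col=7 char='o'
After 4 (h): row=0 col=6 char='r'
After 5 (G): row=5 col=0 char='_'
After 6 (k): row=4 col=0 char='z'
After 7 (w): row=4 col=6 char='o'
After 8 (b): row=4 col=0 char='z'
After 9 (l): row=4 col=1 char='e'

Answer: zero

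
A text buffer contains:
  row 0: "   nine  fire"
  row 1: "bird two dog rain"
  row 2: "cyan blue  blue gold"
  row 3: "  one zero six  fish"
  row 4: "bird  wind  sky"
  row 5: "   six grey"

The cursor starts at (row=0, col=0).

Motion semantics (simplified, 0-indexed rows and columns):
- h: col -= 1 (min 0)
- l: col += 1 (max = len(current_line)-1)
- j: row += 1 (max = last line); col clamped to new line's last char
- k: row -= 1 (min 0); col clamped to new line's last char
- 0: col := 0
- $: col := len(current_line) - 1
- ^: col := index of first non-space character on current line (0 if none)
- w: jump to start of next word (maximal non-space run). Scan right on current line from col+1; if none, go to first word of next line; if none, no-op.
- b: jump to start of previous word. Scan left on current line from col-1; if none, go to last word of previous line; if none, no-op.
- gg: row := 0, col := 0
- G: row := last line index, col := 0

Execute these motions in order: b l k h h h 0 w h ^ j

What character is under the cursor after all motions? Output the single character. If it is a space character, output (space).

Answer: d

Derivation:
After 1 (b): row=0 col=0 char='_'
After 2 (l): row=0 col=1 char='_'
After 3 (k): row=0 col=1 char='_'
After 4 (h): row=0 col=0 char='_'
After 5 (h): row=0 col=0 char='_'
After 6 (h): row=0 col=0 char='_'
After 7 (0): row=0 col=0 char='_'
After 8 (w): row=0 col=3 char='n'
After 9 (h): row=0 col=2 char='_'
After 10 (^): row=0 col=3 char='n'
After 11 (j): row=1 col=3 char='d'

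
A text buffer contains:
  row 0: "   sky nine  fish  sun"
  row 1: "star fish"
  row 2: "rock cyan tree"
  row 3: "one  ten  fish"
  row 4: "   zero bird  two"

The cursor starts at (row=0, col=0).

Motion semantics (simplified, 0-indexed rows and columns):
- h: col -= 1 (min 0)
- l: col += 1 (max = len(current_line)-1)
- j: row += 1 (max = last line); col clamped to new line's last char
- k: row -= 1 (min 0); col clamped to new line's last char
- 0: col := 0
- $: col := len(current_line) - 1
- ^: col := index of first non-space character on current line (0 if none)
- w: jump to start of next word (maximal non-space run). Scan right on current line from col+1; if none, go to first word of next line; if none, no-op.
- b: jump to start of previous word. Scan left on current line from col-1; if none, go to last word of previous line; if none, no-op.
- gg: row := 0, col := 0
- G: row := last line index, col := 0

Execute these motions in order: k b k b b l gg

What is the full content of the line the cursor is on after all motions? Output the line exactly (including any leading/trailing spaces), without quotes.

After 1 (k): row=0 col=0 char='_'
After 2 (b): row=0 col=0 char='_'
After 3 (k): row=0 col=0 char='_'
After 4 (b): row=0 col=0 char='_'
After 5 (b): row=0 col=0 char='_'
After 6 (l): row=0 col=1 char='_'
After 7 (gg): row=0 col=0 char='_'

Answer:    sky nine  fish  sun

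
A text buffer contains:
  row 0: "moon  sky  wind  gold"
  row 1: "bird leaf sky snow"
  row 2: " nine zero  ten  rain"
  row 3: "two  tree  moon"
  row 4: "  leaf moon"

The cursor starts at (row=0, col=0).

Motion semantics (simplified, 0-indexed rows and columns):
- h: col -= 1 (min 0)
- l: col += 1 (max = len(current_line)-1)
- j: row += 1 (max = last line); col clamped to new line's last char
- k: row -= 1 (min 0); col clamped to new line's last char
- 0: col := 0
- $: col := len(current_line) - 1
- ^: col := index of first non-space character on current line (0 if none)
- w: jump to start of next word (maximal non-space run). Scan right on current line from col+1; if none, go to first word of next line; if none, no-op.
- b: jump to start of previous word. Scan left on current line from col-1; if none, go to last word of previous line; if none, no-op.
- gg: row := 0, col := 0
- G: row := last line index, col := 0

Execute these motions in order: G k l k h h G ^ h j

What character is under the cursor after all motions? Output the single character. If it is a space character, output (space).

Answer: (space)

Derivation:
After 1 (G): row=4 col=0 char='_'
After 2 (k): row=3 col=0 char='t'
After 3 (l): row=3 col=1 char='w'
After 4 (k): row=2 col=1 char='n'
After 5 (h): row=2 col=0 char='_'
After 6 (h): row=2 col=0 char='_'
After 7 (G): row=4 col=0 char='_'
After 8 (^): row=4 col=2 char='l'
After 9 (h): row=4 col=1 char='_'
After 10 (j): row=4 col=1 char='_'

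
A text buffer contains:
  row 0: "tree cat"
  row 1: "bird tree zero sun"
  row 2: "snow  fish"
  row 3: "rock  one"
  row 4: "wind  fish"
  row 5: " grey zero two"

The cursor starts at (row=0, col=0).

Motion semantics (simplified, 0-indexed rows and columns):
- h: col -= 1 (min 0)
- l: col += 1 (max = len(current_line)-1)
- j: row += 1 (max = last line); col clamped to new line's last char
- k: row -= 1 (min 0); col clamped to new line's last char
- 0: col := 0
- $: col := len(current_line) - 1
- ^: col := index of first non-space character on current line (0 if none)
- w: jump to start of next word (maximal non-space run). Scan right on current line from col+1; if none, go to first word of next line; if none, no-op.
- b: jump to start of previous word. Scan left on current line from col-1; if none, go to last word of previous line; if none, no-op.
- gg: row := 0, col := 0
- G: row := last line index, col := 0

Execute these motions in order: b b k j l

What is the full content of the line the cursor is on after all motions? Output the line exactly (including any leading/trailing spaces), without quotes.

After 1 (b): row=0 col=0 char='t'
After 2 (b): row=0 col=0 char='t'
After 3 (k): row=0 col=0 char='t'
After 4 (j): row=1 col=0 char='b'
After 5 (l): row=1 col=1 char='i'

Answer: bird tree zero sun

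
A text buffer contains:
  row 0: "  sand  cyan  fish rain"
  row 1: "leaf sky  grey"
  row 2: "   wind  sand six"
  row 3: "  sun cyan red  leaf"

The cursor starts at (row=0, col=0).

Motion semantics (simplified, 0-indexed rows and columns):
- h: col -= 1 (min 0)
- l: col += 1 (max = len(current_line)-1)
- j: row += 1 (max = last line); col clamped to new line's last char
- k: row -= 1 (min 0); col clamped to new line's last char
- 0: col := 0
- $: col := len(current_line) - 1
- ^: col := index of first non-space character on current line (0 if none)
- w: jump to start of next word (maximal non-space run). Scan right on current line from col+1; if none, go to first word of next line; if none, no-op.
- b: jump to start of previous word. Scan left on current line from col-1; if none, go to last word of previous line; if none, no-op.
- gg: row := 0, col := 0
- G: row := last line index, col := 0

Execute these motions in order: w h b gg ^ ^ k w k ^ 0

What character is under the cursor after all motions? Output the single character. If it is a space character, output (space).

After 1 (w): row=0 col=2 char='s'
After 2 (h): row=0 col=1 char='_'
After 3 (b): row=0 col=1 char='_'
After 4 (gg): row=0 col=0 char='_'
After 5 (^): row=0 col=2 char='s'
After 6 (^): row=0 col=2 char='s'
After 7 (k): row=0 col=2 char='s'
After 8 (w): row=0 col=8 char='c'
After 9 (k): row=0 col=8 char='c'
After 10 (^): row=0 col=2 char='s'
After 11 (0): row=0 col=0 char='_'

Answer: (space)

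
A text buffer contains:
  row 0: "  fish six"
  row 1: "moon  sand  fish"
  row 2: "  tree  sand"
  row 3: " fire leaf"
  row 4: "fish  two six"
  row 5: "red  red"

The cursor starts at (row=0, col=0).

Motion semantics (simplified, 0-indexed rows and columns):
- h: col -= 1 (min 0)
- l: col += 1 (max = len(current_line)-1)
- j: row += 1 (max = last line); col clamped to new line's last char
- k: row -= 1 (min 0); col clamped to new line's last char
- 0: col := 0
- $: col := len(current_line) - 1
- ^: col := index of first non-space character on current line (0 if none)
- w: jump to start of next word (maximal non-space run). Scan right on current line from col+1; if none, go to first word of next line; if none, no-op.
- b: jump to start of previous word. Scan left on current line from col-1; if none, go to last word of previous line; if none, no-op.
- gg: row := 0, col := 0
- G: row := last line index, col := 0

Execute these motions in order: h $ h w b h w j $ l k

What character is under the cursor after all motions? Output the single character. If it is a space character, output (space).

Answer: x

Derivation:
After 1 (h): row=0 col=0 char='_'
After 2 ($): row=0 col=9 char='x'
After 3 (h): row=0 col=8 char='i'
After 4 (w): row=1 col=0 char='m'
After 5 (b): row=0 col=7 char='s'
After 6 (h): row=0 col=6 char='_'
After 7 (w): row=0 col=7 char='s'
After 8 (j): row=1 col=7 char='a'
After 9 ($): row=1 col=15 char='h'
After 10 (l): row=1 col=15 char='h'
After 11 (k): row=0 col=9 char='x'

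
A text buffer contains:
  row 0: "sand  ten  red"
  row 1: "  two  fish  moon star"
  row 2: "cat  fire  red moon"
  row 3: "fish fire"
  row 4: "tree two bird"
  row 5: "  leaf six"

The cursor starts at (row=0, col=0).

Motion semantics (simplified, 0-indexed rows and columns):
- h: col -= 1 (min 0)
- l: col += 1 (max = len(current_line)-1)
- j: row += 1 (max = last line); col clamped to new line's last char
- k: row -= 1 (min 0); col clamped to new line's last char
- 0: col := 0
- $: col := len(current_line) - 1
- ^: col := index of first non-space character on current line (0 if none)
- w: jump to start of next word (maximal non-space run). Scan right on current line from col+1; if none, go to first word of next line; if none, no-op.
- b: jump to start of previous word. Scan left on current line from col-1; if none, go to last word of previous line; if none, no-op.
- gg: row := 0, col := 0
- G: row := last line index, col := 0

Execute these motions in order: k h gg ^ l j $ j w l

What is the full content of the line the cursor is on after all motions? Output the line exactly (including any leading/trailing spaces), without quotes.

After 1 (k): row=0 col=0 char='s'
After 2 (h): row=0 col=0 char='s'
After 3 (gg): row=0 col=0 char='s'
After 4 (^): row=0 col=0 char='s'
After 5 (l): row=0 col=1 char='a'
After 6 (j): row=1 col=1 char='_'
After 7 ($): row=1 col=21 char='r'
After 8 (j): row=2 col=18 char='n'
After 9 (w): row=3 col=0 char='f'
After 10 (l): row=3 col=1 char='i'

Answer: fish fire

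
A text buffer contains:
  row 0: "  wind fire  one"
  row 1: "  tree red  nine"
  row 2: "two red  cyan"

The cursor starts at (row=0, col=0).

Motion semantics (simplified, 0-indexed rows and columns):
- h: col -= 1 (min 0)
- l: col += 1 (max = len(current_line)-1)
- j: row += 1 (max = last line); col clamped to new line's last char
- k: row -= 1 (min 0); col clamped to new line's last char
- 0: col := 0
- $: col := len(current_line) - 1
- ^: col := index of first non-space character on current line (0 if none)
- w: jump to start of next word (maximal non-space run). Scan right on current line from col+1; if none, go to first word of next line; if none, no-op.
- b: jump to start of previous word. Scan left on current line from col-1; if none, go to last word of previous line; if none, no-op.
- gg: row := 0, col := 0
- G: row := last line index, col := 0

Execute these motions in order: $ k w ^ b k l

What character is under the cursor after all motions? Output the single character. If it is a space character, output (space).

After 1 ($): row=0 col=15 char='e'
After 2 (k): row=0 col=15 char='e'
After 3 (w): row=1 col=2 char='t'
After 4 (^): row=1 col=2 char='t'
After 5 (b): row=0 col=13 char='o'
After 6 (k): row=0 col=13 char='o'
After 7 (l): row=0 col=14 char='n'

Answer: n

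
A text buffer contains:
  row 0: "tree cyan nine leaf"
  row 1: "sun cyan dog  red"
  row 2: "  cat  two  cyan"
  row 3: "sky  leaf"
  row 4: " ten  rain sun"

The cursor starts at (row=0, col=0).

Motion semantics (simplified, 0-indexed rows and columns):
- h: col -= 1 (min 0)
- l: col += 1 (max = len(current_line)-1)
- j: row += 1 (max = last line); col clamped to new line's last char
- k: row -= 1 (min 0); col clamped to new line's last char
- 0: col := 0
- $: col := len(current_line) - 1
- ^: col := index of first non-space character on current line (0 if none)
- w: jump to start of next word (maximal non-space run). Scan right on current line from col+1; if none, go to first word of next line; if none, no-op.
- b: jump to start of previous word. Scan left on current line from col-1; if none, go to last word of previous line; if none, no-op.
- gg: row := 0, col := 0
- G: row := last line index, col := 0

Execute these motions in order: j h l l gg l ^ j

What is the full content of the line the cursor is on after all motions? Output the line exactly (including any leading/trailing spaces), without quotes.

Answer: sun cyan dog  red

Derivation:
After 1 (j): row=1 col=0 char='s'
After 2 (h): row=1 col=0 char='s'
After 3 (l): row=1 col=1 char='u'
After 4 (l): row=1 col=2 char='n'
After 5 (gg): row=0 col=0 char='t'
After 6 (l): row=0 col=1 char='r'
After 7 (^): row=0 col=0 char='t'
After 8 (j): row=1 col=0 char='s'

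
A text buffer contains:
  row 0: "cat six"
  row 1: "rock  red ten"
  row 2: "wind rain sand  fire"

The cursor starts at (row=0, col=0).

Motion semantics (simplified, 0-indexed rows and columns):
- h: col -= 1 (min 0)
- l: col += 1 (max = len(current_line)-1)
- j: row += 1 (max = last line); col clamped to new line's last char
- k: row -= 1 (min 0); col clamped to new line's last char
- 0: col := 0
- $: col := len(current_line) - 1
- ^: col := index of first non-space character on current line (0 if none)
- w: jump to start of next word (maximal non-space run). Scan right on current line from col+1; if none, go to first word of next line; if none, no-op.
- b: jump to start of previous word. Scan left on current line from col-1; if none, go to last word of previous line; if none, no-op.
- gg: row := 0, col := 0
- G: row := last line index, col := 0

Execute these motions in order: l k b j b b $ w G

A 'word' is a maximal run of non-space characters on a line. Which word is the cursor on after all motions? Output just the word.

After 1 (l): row=0 col=1 char='a'
After 2 (k): row=0 col=1 char='a'
After 3 (b): row=0 col=0 char='c'
After 4 (j): row=1 col=0 char='r'
After 5 (b): row=0 col=4 char='s'
After 6 (b): row=0 col=0 char='c'
After 7 ($): row=0 col=6 char='x'
After 8 (w): row=1 col=0 char='r'
After 9 (G): row=2 col=0 char='w'

Answer: wind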